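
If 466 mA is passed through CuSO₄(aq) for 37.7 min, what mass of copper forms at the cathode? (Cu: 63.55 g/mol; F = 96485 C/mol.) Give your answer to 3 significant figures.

Q = 0.466 A × 2262 s = 1054 C
n(e⁻) = 1054 / 96485 = 0.01092 mol
Cu²⁺ + 2e⁻ → Cu, so n(Cu) = 0.01092 / 2 = 0.005460 mol
m = 0.005460 × 63.55 = 0.347 g

0.347 g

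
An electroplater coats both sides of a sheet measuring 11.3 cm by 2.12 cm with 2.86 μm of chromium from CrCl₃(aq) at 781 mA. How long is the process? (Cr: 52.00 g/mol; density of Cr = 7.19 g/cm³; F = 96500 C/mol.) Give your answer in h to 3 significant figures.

0.195 h

Plated area = 2 × 11.3 × 2.12 = 47.91 cm²
Volume = 47.91 × 2.86×10⁻⁴ cm = 0.01370 cm³
m(Cr) = 0.01370 × 7.19 = 0.09850 g
n(Cr) = 0.09850 / 52.00 = 0.001894 mol; n(e⁻) = 3 × 0.001894 = 0.005682 mol
Q = 0.005682 × 96500 = 548.3 C
t = 548.3 / 0.781 = 702.0 s = 0.195 h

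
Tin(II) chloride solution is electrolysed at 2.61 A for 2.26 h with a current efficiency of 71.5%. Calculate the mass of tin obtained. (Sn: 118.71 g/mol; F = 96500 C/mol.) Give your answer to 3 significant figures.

Q = 2.61 × 8136 = 21230 C
n(e⁻) = 21230 / 96500 = 0.2200 mol
Sn²⁺ + 2e⁻ → Sn, so theoretical m(Sn) = 0.1100 × 118.71 = 13.06 g
Actual mass = 71.5% × 13.06 = 9.34 g

9.34 g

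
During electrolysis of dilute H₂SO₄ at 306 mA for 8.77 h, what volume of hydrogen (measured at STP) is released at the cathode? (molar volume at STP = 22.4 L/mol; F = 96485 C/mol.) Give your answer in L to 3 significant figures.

Q = 0.306 A × 31572 s = 9661 C
n(e⁻) = Q/F = 9661/96485 = 0.1001 mol
2H⁺ + 2e⁻ → H₂, so n(H₂) = 0.1001 / 2 = 0.05005 mol
V = 0.05005 × 22.4 = 1.121 L

1.12 L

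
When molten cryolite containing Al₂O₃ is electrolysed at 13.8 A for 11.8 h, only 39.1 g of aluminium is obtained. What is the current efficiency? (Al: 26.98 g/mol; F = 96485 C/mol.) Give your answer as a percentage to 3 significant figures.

71.6%

Q = 13.8 × 42480 = 5.862×10^5 C
n(e⁻) = 5.862×10^5 / 96485 = 6.076 mol
Al³⁺ + 3e⁻ → Al, so theoretical n(Al) = 2.025 mol → 54.63 g
Efficiency = 39.1 / 54.63 = 0.7157 = 71.6%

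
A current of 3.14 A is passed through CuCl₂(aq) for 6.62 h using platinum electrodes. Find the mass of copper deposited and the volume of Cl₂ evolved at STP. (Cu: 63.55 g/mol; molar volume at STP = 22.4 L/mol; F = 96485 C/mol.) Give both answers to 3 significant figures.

24.6 g Cu; 8.69 L Cl₂

Q = 3.14 × 23832 = 74830 C; n(e⁻) = 74830 / 96485 = 0.7756 mol
Cathode: Cu²⁺ + 2e⁻ → Cu → n(Cu) = 0.7756/2 = 0.3878 mol → 24.6 g
Anode: 2Cl⁻ → Cl₂ + 2e⁻ → n(Cl₂) = 0.7756/2 = 0.3878 mol → 8.69 L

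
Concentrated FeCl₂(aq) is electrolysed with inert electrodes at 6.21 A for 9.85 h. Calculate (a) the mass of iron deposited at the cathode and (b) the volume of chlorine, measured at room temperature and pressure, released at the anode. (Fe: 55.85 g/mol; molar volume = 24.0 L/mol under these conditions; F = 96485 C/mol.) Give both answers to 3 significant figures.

63.7 g Fe; 27.4 L Cl₂

Q = 6.21 × 35460 = 2.202×10^5 C; n(e⁻) = 2.202×10^5 / 96485 = 2.282 mol
Cathode: Fe²⁺ + 2e⁻ → Fe → n(Fe) = 2.282/2 = 1.141 mol → 63.7 g
Anode: 2Cl⁻ → Cl₂ + 2e⁻ → n(Cl₂) = 2.282/2 = 1.141 mol → 27.4 L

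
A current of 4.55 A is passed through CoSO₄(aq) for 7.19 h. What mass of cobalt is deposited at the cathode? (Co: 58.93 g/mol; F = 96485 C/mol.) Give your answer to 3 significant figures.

36.0 g

Q = 4.55 A × 25884 s = 1.178×10^5 C
n(e⁻) = 1.178×10^5 / 96485 = 1.221 mol
Co²⁺ + 2e⁻ → Co, so n(Co) = 1.221 / 2 = 0.6105 mol
m = 0.6105 × 58.93 = 36.0 g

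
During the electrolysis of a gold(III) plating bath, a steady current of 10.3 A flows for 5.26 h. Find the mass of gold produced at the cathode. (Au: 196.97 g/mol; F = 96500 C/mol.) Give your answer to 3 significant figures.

133 g

Q = It = 10.3 × 18936 = 1.950×10^5 C
n(e⁻) = 1.950×10^5 / 96500 = 2.021 mol
Au³⁺ + 3e⁻ → Au, so n(Au) = 2.021 / 3 = 0.6737 mol
m = 0.6737 × 196.97 = 133 g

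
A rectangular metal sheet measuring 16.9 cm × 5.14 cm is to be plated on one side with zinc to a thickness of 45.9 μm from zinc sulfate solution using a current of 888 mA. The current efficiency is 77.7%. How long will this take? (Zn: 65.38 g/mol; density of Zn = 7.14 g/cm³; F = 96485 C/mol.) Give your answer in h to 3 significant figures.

Plated area = 16.9 × 5.14 = 86.87 cm²
Volume = 86.87 × 45.9×10⁻⁴ cm = 0.3987 cm³
m(Zn) = 0.3987 × 7.14 = 2.847 g
n(Zn) = 2.847 / 65.38 = 0.04355 mol; n(e⁻) = 2 × 0.04355 = 0.08710 mol
Q = 0.08710 × 96485 / 0.777 = 10820 C
t = 10820 / 0.888 = 12180 s = 3.38 h

3.38 h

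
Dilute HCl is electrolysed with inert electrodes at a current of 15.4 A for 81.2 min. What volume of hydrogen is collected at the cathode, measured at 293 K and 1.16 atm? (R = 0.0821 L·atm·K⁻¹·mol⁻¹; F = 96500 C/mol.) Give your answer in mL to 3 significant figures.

8060 mL

Q = It = 15.4 × 4872 = 75030 C
n(e⁻) = 75030 / 96500 = 0.7775 mol
2H⁺ + 2e⁻ → H₂, so n(H₂) = 0.7775 / 2 = 0.3888 mol
V = nRT/P = 0.3888 × 0.0821 × 293 / 1.16 = 8.063 L
= 8060 mL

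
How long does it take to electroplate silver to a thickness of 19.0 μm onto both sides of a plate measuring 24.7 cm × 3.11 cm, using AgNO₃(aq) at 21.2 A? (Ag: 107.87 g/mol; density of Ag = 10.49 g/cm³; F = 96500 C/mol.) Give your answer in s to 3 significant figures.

Plated area = 2 × 24.7 × 3.11 = 153.6 cm²
Volume = 153.6 × 19.0×10⁻⁴ cm = 0.2918 cm³
m(Ag) = 0.2918 × 10.49 = 3.061 g
n(Ag) = 3.061 / 107.87 = 0.02838 mol; n(e⁻) = 0.02838 mol
Q = 0.02838 × 96500 = 2739 C
t = 2739 / 21.2 = 129.2 s

129 s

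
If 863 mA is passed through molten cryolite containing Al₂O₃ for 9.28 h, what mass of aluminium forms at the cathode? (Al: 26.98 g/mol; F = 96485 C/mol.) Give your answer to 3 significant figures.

Q = 0.863 A × 33408 s = 28830 C
n(e⁻) = Q/F = 28830/96485 = 0.2988 mol
Al³⁺ + 3e⁻ → Al, so n(Al) = 0.2988 / 3 = 0.09960 mol
m = 0.09960 × 26.98 = 2.69 g

2.69 g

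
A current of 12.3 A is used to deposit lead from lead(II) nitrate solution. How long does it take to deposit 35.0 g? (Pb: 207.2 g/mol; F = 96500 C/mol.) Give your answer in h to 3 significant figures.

0.736 h

n(Pb) = 35.0 / 207.2 = 0.1689 mol
Pb²⁺ + 2e⁻ → Pb, so n(e⁻) = 2 × 0.1689 = 0.3378 mol
Q = 0.3378 × 96500 = 32600 C
t = Q / I = 32600 / 12.3 = 2650 s = 0.736 h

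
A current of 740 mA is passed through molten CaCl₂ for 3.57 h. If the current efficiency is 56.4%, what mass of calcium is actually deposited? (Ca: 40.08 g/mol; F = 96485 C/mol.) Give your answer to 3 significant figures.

1.11 g

Q = 0.740 × 12852 = 9510 C
n(e⁻) = 9510 / 96485 = 0.09856 mol
Ca²⁺ + 2e⁻ → Ca, so theoretical m(Ca) = 0.04928 × 40.08 = 1.975 g
Actual mass = 56.4% × 1.975 = 1.11 g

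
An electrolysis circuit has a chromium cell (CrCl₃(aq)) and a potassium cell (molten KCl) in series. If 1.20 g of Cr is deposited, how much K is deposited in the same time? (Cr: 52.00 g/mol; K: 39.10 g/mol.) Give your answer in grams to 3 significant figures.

n(Cr) = 1.20 / 52.00 = 0.02308 mol
Cr³⁺ + 3e⁻ → Cr, so n(e⁻) = 3 × 0.02308 = 0.06924 mol
Same current for the same time ⇒ same n(e⁻) = 0.06924 mol in both cells.
K⁺ + e⁻ → K, so n(K) = 0.06924 mol
m(K) = 0.06924 × 39.10 = 2.71 g

2.71 g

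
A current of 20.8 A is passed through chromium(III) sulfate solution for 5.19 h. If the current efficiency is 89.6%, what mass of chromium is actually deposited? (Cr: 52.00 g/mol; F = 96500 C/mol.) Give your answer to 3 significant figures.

62.5 g

Q = 20.8 × 18684 = 3.886×10^5 C
n(e⁻) = 3.886×10^5 / 96500 = 4.027 mol
Cr³⁺ + 3e⁻ → Cr, so theoretical m(Cr) = 1.342 × 52.00 = 69.78 g
Actual mass = 89.6% × 69.78 = 62.5 g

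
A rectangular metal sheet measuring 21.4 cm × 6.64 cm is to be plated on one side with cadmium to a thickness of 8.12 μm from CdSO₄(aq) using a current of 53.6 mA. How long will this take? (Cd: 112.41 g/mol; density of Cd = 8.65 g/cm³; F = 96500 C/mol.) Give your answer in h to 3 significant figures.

8.88 h

Plated area = 21.4 × 6.64 = 142.1 cm²
Volume = 142.1 × 8.12×10⁻⁴ cm = 0.1154 cm³
m(Cd) = 0.1154 × 8.65 = 0.9982 g
n(Cd) = 0.9982 / 112.41 = 0.008880 mol; n(e⁻) = 2 × 0.008880 = 0.01776 mol
Q = 0.01776 × 96500 = 1714 C
t = 1714 / 0.0536 = 31980 s = 8.88 h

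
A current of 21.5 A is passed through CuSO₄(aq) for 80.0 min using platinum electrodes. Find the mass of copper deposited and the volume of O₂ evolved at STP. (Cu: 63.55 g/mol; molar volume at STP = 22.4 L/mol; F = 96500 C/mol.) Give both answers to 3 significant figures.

34.0 g Cu; 5.99 L O₂

Q = 21.5 × 4800 = 1.032×10^5 C; n(e⁻) = 1.032×10^5 / 96500 = 1.069 mol
Cathode: Cu²⁺ + 2e⁻ → Cu → n(Cu) = 1.069/2 = 0.5345 mol → 34.0 g
Anode: 2H₂O → O₂ + 4H⁺ + 4e⁻ → n(O₂) = 1.069/4 = 0.2673 mol → 5.99 L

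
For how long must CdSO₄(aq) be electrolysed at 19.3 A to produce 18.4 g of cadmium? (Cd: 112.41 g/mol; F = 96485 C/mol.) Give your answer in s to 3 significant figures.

n(Cd) = 18.4 / 112.41 = 0.1637 mol
Cd²⁺ + 2e⁻ → Cd, so n(e⁻) = 2 × 0.1637 = 0.3274 mol
Q = 0.3274 × 96485 = 31590 C
t = Q / I = 31590 / 19.3 = 1637 s

1640 s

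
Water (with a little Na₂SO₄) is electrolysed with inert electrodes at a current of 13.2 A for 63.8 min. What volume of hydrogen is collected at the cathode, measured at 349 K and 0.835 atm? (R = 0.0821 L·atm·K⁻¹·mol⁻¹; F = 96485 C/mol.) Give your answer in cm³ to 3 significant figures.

8990 cm³

Q = 13.2 A × 3828 s = 50530 C
Moles of electrons = 50530 / 96485 = 0.5237 mol
2H⁺ + 2e⁻ → H₂, so n(H₂) = 0.5237 / 2 = 0.2619 mol
V = nRT/P = 0.2619 × 0.0821 × 349 / 0.835 = 8.987 L
= 8990 cm³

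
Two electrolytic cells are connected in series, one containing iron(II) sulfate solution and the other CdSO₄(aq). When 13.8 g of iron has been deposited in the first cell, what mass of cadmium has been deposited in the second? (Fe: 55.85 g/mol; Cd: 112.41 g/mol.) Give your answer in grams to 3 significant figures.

27.8 g

n(Fe) = 13.8 / 55.85 = 0.2471 mol
Fe²⁺ + 2e⁻ → Fe, so n(e⁻) = 2 × 0.2471 = 0.4942 mol
Same current for the same time ⇒ same n(e⁻) = 0.4942 mol in both cells.
Cd²⁺ + 2e⁻ → Cd, so n(Cd) = 0.4942 / 2 = 0.2471 mol
m(Cd) = 0.2471 × 112.41 = 27.8 g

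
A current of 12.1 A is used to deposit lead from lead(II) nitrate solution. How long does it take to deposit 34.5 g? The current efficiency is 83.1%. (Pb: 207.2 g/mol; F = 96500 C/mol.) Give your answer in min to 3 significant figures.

53.3 min

n(Pb) = 34.5 / 207.2 = 0.1665 mol
Pb²⁺ + 2e⁻ → Pb, so n(e⁻) = 2 × 0.1665 = 0.3330 mol
Q = 0.3330 × 96500 / 0.831 = 38670 C
t = Q / I = 38670 / 12.1 = 3196 s = 53.3 min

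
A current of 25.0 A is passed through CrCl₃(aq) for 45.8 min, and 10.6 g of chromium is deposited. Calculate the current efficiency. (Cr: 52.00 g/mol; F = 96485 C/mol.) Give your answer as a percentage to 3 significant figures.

Q = 25.0 × 2748 = 68700 C
n(e⁻) = 68700 / 96485 = 0.7120 mol
Cr³⁺ + 3e⁻ → Cr, so theoretical n(Cr) = 0.2373 mol → 12.34 g
Efficiency = 10.6 / 12.34 = 0.8590 = 85.9%

85.9%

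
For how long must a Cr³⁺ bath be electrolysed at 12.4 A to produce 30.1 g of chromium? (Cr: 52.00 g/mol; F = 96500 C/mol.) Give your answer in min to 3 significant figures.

225 min

n(Cr) = 30.1 / 52.00 = 0.5788 mol
Cr³⁺ + 3e⁻ → Cr, so n(e⁻) = 3 × 0.5788 = 1.736 mol
Q = 1.736 × 96500 = 1.675×10^5 C
t = Q / I = 1.675×10^5 / 12.4 = 13510 s = 225 min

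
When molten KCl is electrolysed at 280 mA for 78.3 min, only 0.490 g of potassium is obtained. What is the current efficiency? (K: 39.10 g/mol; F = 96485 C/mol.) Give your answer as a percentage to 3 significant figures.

91.9%

Q = 0.280 × 4698 = 1315 C
n(e⁻) = 1315 / 96485 = 0.01363 mol
K⁺ + e⁻ → K, so theoretical n(K) = 0.01363 mol → 0.5329 g
Efficiency = 0.490 / 0.5329 = 0.9195 = 91.9%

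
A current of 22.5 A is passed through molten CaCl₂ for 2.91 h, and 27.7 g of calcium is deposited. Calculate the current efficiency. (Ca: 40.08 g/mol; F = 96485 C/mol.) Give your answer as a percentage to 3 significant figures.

56.6%

Q = 22.5 × 10476 = 2.357×10^5 C
n(e⁻) = 2.357×10^5 / 96485 = 2.443 mol
Ca²⁺ + 2e⁻ → Ca, so theoretical n(Ca) = 1.222 mol → 48.98 g
Efficiency = 27.7 / 48.98 = 0.5655 = 56.6%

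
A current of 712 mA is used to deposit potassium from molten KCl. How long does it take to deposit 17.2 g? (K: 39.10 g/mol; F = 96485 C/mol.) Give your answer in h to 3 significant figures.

16.6 h

n(K) = 17.2 / 39.10 = 0.4399 mol
K⁺ + e⁻ → K, so n(e⁻) = 0.4399 mol
Q = 0.4399 × 96485 = 42440 C
t = Q / I = 42440 / 0.712 = 59610 s = 16.6 h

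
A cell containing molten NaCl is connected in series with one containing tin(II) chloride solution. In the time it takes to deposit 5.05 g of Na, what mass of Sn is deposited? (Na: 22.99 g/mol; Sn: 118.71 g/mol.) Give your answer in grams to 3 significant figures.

13.0 g

n(Na) = 5.05 / 22.99 = 0.2197 mol
Na⁺ + e⁻ → Na, so n(e⁻) = 0.2197 mol
Since the cells are in series, n(e⁻) in the Sn cell is also 0.2197 mol.
Sn²⁺ + 2e⁻ → Sn, so n(Sn) = 0.2197 / 2 = 0.1099 mol
m(Sn) = 0.1099 × 118.71 = 13.0 g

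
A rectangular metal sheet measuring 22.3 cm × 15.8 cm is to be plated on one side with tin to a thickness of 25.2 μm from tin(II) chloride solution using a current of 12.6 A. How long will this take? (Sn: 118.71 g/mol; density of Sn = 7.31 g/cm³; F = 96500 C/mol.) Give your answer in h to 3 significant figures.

Plated area = 22.3 × 15.8 = 352.3 cm²
Volume = 352.3 × 25.2×10⁻⁴ cm = 0.8878 cm³
m(Sn) = 0.8878 × 7.31 = 6.490 g
n(Sn) = 6.490 / 118.71 = 0.05467 mol; n(e⁻) = 2 × 0.05467 = 0.1093 mol
Q = 0.1093 × 96500 = 10550 C
t = 10550 / 12.6 = 837.3 s = 0.233 h

0.233 h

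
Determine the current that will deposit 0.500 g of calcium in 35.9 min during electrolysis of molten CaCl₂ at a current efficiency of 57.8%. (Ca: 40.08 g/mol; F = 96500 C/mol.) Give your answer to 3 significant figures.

1.93 A

n(Ca) = 0.500 / 40.08 = 0.01248 mol
Ca²⁺ + 2e⁻ → Ca, so n(e⁻) = 2 × 0.01248 = 0.02496 mol
Q = 0.02496 × 96500 / 0.578 = 4167 C
I = Q / t = 4167 / 2154 s = 1.93 A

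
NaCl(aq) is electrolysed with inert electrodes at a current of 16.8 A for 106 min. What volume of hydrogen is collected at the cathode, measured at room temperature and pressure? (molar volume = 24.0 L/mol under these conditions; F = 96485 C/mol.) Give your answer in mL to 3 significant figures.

Q = It = 16.8 × 6360 = 1.068×10^5 C
n(e⁻) = Q/F = 1.068×10^5/96485 = 1.107 mol
2H⁺ + 2e⁻ → H₂, so n(H₂) = 1.107 / 2 = 0.5535 mol
V = 0.5535 × 24.0 = 13.28 L
= 13300 mL

13300 mL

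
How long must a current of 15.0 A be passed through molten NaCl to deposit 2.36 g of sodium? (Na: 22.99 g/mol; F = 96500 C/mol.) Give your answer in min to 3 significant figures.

11.0 min

n(Na) = 2.36 / 22.99 = 0.1027 mol
Na⁺ + e⁻ → Na, so n(e⁻) = 0.1027 mol
Q = 0.1027 × 96500 = 9911 C
t = Q / I = 9911 / 15.0 = 660.7 s = 11.0 min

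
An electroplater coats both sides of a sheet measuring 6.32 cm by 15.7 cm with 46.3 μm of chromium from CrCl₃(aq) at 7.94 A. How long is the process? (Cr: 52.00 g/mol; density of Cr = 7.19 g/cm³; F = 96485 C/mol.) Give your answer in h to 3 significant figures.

Plated area = 2 × 6.32 × 15.7 = 198.4 cm²
Volume = 198.4 × 46.3×10⁻⁴ cm = 0.9186 cm³
m(Cr) = 0.9186 × 7.19 = 6.605 g
n(Cr) = 6.605 / 52.00 = 0.1270 mol; n(e⁻) = 3 × 0.1270 = 0.3810 mol
Q = 0.3810 × 96485 = 36760 C
t = 36760 / 7.94 = 4630 s = 1.29 h

1.29 h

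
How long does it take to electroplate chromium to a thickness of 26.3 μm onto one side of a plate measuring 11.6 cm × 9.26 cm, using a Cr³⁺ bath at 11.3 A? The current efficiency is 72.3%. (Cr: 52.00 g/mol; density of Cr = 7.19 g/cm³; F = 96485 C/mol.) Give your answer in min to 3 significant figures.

23.1 min

Plated area = 11.6 × 9.26 = 107.4 cm²
Volume = 107.4 × 26.3×10⁻⁴ cm = 0.2825 cm³
m(Cr) = 0.2825 × 7.19 = 2.031 g
n(Cr) = 2.031 / 52.00 = 0.03906 mol; n(e⁻) = 3 × 0.03906 = 0.1172 mol
Q = 0.1172 × 96485 / 0.723 = 15640 C
t = 15640 / 11.3 = 1384 s = 23.1 min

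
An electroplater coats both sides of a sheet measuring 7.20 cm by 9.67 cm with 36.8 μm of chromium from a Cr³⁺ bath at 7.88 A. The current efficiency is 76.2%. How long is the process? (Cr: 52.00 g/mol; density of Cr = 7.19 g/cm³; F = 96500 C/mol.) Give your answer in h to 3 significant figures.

0.949 h

Plated area = 2 × 7.20 × 9.67 = 139.2 cm²
Volume = 139.2 × 36.8×10⁻⁴ cm = 0.5123 cm³
m(Cr) = 0.5123 × 7.19 = 3.683 g
n(Cr) = 3.683 / 52.00 = 0.07083 mol; n(e⁻) = 3 × 0.07083 = 0.2125 mol
Q = 0.2125 × 96500 / 0.762 = 26910 C
t = 26910 / 7.88 = 3415 s = 0.949 h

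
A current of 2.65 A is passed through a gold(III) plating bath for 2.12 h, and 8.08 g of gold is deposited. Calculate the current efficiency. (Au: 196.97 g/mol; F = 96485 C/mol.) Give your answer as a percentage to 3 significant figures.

Q = 2.65 × 7632 = 20220 C
n(e⁻) = 20220 / 96485 = 0.2096 mol
Au³⁺ + 3e⁻ → Au, so theoretical n(Au) = 0.06987 mol → 13.76 g
Efficiency = 8.08 / 13.76 = 0.5872 = 58.7%

58.7%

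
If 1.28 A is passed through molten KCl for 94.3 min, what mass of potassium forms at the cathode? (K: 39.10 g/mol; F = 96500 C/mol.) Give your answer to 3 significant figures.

Q = It = 1.28 × 5658 = 7242 C
n(e⁻) = Q/F = 7242/96500 = 0.07505 mol
K⁺ + e⁻ → K, so n(K) = 0.07505 mol
m = 0.07505 × 39.10 = 2.93 g

2.93 g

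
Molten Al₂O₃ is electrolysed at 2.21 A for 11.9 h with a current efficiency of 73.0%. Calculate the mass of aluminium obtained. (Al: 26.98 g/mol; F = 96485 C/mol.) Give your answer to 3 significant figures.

Q = 2.21 × 42840 = 94680 C
n(e⁻) = 94680 / 96485 = 0.9813 mol
Al³⁺ + 3e⁻ → Al, so theoretical m(Al) = 0.3271 × 26.98 = 8.825 g
Actual mass = 73.0% × 8.825 = 6.44 g

6.44 g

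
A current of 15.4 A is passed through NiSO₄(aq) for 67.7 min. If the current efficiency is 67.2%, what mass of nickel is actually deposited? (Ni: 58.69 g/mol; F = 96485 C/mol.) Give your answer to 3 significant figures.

Q = 15.4 × 4062 = 62550 C
n(e⁻) = 62550 / 96485 = 0.6483 mol
Ni²⁺ + 2e⁻ → Ni, so theoretical m(Ni) = 0.3242 × 58.69 = 19.03 g
Actual mass = 67.2% × 19.03 = 12.8 g

12.8 g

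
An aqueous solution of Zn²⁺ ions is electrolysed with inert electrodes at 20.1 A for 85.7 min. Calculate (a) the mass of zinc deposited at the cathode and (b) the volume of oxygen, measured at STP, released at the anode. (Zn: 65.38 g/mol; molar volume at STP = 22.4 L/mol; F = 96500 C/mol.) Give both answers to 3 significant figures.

Q = 20.1 × 5142 = 1.034×10^5 C; n(e⁻) = 1.034×10^5 / 96500 = 1.072 mol
Cathode: Zn²⁺ + 2e⁻ → Zn → n(Zn) = 1.072/2 = 0.5360 mol → 35.0 g
Anode: 2H₂O → O₂ + 4H⁺ + 4e⁻ → n(O₂) = 1.072/4 = 0.2680 mol → 6.00 L

35.0 g Zn; 6.00 L O₂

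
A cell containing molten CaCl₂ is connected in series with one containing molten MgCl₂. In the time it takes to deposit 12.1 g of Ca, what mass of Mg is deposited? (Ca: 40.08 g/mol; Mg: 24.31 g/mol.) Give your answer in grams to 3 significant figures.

7.34 g

n(Ca) = 12.1 / 40.08 = 0.3019 mol
Ca²⁺ + 2e⁻ → Ca, so n(e⁻) = 2 × 0.3019 = 0.6038 mol
Same current for the same time ⇒ same n(e⁻) = 0.6038 mol in both cells.
Mg²⁺ + 2e⁻ → Mg, so n(Mg) = 0.6038 / 2 = 0.3019 mol
m(Mg) = 0.3019 × 24.31 = 7.34 g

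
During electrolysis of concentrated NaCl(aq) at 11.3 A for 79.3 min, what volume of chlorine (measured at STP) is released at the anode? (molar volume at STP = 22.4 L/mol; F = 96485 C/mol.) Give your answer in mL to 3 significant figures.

Charge passed = 11.3 × 4758 = 53770 C
n(e⁻) = 53770 / 96485 = 0.5573 mol
2Cl⁻ → Cl₂ + 2e⁻, so n(Cl₂) = 0.5573 / 2 = 0.2787 mol
V = 0.2787 × 22.4 = 6.243 L
= 6240 mL

6240 mL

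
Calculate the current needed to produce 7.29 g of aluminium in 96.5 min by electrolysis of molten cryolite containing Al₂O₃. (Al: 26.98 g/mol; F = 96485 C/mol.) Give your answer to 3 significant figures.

n(Al) = 7.29 / 26.98 = 0.2702 mol
Al³⁺ + 3e⁻ → Al, so n(e⁻) = 3 × 0.2702 = 0.8106 mol
Q = 0.8106 × 96485 = 78210 C
I = Q / t = 78210 / 5790 s = 13.5 A

13.5 A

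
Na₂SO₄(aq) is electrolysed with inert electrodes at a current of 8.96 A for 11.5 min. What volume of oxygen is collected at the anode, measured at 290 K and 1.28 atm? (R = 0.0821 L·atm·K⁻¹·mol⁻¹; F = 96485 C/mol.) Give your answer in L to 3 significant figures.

0.298 L

Q = 8.96 A × 690 s = 6182 C
Moles of electrons = 6182 / 96485 = 0.06407 mol
2H₂O → O₂ + 4H⁺ + 4e⁻, so n(O₂) = 0.06407 / 4 = 0.01602 mol
V = nRT/P = 0.01602 × 0.0821 × 290 / 1.28 = 0.2980 L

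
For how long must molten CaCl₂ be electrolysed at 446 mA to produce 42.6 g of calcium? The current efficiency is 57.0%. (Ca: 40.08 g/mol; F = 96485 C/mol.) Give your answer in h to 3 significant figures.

n(Ca) = 42.6 / 40.08 = 1.063 mol
Ca²⁺ + 2e⁻ → Ca, so n(e⁻) = 2 × 1.063 = 2.126 mol
Q = 2.126 × 96485 / 0.570 = 3.599×10^5 C
t = Q / I = 3.599×10^5 / 0.446 = 8.070×10^5 s = 224 h

224 h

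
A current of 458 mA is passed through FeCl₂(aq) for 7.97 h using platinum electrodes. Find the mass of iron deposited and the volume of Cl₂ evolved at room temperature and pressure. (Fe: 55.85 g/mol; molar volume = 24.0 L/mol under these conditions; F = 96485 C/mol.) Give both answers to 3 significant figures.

3.80 g Fe; 1.63 L Cl₂

Q = 0.458 × 28692 = 13140 C; n(e⁻) = 13140 / 96485 = 0.1362 mol
Cathode: Fe²⁺ + 2e⁻ → Fe → n(Fe) = 0.1362/2 = 0.06810 mol → 3.80 g
Anode: 2Cl⁻ → Cl₂ + 2e⁻ → n(Cl₂) = 0.1362/2 = 0.06810 mol → 1.63 L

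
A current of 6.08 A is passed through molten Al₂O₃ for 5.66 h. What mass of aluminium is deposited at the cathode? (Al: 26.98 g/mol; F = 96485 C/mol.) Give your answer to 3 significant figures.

Q = 6.08 A × 20376 s = 1.239×10^5 C
n(e⁻) = 1.239×10^5 / 96485 = 1.284 mol
Al³⁺ + 3e⁻ → Al, so n(Al) = 1.284 / 3 = 0.4280 mol
m = 0.4280 × 26.98 = 11.5 g

11.5 g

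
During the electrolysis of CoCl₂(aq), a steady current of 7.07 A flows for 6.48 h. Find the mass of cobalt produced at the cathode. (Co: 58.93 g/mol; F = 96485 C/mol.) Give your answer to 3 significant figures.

Charge passed = 7.07 × 23328 = 1.649×10^5 C
n(e⁻) = 1.649×10^5 / 96485 = 1.709 mol
Co²⁺ + 2e⁻ → Co, so n(Co) = 1.709 / 2 = 0.8545 mol
m = 0.8545 × 58.93 = 50.4 g

50.4 g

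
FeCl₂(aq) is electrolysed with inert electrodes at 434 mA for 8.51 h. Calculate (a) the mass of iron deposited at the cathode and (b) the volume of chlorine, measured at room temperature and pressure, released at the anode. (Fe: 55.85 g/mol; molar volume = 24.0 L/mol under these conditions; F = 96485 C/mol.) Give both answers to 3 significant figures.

Q = 0.434 × 30636 = 13300 C; n(e⁻) = 13300 / 96485 = 0.1378 mol
Cathode: Fe²⁺ + 2e⁻ → Fe → n(Fe) = 0.1378/2 = 0.06890 mol → 3.85 g
Anode: 2Cl⁻ → Cl₂ + 2e⁻ → n(Cl₂) = 0.1378/2 = 0.06890 mol → 1.65 L

3.85 g Fe; 1.65 L Cl₂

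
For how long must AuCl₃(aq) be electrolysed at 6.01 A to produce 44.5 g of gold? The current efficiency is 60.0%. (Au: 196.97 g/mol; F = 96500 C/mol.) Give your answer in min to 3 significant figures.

302 min

n(Au) = 44.5 / 196.97 = 0.2259 mol
Au³⁺ + 3e⁻ → Au, so n(e⁻) = 3 × 0.2259 = 0.6777 mol
Q = 0.6777 × 96500 / 0.600 = 1.090×10^5 C
t = Q / I = 1.090×10^5 / 6.01 = 18140 s = 302 min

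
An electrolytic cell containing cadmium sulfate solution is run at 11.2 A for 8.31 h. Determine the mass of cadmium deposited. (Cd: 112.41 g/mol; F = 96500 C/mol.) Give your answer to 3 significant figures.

Charge passed = 11.2 × 29916 = 3.351×10^5 C
n(e⁻) = Q/F = 3.351×10^5/96500 = 3.473 mol
Cd²⁺ + 2e⁻ → Cd, so n(Cd) = 3.473 / 2 = 1.737 mol
m = 1.737 × 112.41 = 195 g

195 g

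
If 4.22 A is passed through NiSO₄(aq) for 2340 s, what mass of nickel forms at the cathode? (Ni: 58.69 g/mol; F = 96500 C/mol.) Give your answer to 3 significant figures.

3.00 g

Q = 4.22 A × 2340 s = 9875 C
n(e⁻) = 9875 / 96500 = 0.1023 mol
Ni²⁺ + 2e⁻ → Ni, so n(Ni) = 0.1023 / 2 = 0.05115 mol
m = 0.05115 × 58.69 = 3.00 g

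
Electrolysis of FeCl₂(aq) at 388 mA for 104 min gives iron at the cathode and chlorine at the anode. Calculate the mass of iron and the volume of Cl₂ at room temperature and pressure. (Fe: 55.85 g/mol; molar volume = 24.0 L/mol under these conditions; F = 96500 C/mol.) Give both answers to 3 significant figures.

Q = 0.388 × 6240 = 2421 C; n(e⁻) = 2421 / 96500 = 0.02509 mol
Cathode: Fe²⁺ + 2e⁻ → Fe → n(Fe) = 0.02509/2 = 0.01255 mol → 0.701 g
Anode: 2Cl⁻ → Cl₂ + 2e⁻ → n(Cl₂) = 0.02509/2 = 0.01255 mol → 0.301 L

0.701 g Fe; 0.301 L Cl₂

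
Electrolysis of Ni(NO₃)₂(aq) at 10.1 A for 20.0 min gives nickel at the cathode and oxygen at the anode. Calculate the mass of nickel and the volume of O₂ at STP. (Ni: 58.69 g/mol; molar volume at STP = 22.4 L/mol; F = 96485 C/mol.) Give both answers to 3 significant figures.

Q = 10.1 × 1200 = 12120 C; n(e⁻) = 12120 / 96485 = 0.1256 mol
Cathode: Ni²⁺ + 2e⁻ → Ni → n(Ni) = 0.1256/2 = 0.06280 mol → 3.69 g
Anode: 2H₂O → O₂ + 4H⁺ + 4e⁻ → n(O₂) = 0.1256/4 = 0.03140 mol → 0.703 L

3.69 g Ni; 0.703 L O₂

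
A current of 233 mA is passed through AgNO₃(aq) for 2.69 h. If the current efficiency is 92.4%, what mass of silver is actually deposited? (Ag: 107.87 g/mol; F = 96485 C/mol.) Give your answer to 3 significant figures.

Q = 0.233 × 9684 = 2256 C
n(e⁻) = 2256 / 96485 = 0.02338 mol
Ag⁺ + e⁻ → Ag, so theoretical m(Ag) = 0.02338 × 107.87 = 2.522 g
Actual mass = 92.4% × 2.522 = 2.33 g

2.33 g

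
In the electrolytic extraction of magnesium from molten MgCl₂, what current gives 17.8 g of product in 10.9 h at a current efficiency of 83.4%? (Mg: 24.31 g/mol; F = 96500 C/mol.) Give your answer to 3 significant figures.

4.32 A

n(Mg) = 17.8 / 24.31 = 0.7322 mol
Mg²⁺ + 2e⁻ → Mg, so n(e⁻) = 2 × 0.7322 = 1.464 mol
Q = 1.464 × 96500 / 0.834 = 1.694×10^5 C
I = Q / t = 1.694×10^5 / 39240 s = 4.32 A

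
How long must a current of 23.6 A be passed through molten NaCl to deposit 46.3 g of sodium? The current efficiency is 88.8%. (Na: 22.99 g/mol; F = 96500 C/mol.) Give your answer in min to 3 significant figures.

155 min

n(Na) = 46.3 / 22.99 = 2.014 mol
Na⁺ + e⁻ → Na, so n(e⁻) = 2.014 mol
Q = 2.014 × 96500 / 0.888 = 2.189×10^5 C
t = Q / I = 2.189×10^5 / 23.6 = 9275 s = 155 min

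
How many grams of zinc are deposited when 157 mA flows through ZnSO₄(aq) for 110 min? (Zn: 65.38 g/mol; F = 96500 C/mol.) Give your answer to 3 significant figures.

Q = 0.157 A × 6600 s = 1036 C
n(e⁻) = Q/F = 1036/96500 = 0.01074 mol
Zn²⁺ + 2e⁻ → Zn, so n(Zn) = 0.01074 / 2 = 0.005370 mol
m = 0.005370 × 65.38 = 0.351 g

0.351 g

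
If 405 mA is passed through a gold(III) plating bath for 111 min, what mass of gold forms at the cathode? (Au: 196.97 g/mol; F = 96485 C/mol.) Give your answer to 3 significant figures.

1.84 g

Q = It = 0.405 × 6660 = 2697 C
Moles of electrons = 2697 / 96485 = 0.02795 mol
Au³⁺ + 3e⁻ → Au, so n(Au) = 0.02795 / 3 = 0.009317 mol
m = 0.009317 × 196.97 = 1.84 g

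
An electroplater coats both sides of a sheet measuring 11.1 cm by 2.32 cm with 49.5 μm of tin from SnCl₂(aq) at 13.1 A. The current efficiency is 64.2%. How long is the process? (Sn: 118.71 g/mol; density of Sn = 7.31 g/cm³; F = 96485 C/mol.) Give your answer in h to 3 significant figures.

0.100 h

Plated area = 2 × 11.1 × 2.32 = 51.50 cm²
Volume = 51.50 × 49.5×10⁻⁴ cm = 0.2549 cm³
m(Sn) = 0.2549 × 7.31 = 1.863 g
n(Sn) = 1.863 / 118.71 = 0.01569 mol; n(e⁻) = 2 × 0.01569 = 0.03138 mol
Q = 0.03138 × 96485 / 0.642 = 4716 C
t = 4716 / 13.1 = 360.0 s = 0.100 h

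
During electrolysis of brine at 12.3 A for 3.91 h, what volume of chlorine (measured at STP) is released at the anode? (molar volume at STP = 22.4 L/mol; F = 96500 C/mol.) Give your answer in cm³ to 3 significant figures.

20100 cm³

Charge passed = 12.3 × 14076 = 1.731×10^5 C
n(e⁻) = Q/F = 1.731×10^5/96500 = 1.794 mol
2Cl⁻ → Cl₂ + 2e⁻, so n(Cl₂) = 1.794 / 2 = 0.8970 mol
V = 0.8970 × 22.4 = 20.09 L
= 20100 cm³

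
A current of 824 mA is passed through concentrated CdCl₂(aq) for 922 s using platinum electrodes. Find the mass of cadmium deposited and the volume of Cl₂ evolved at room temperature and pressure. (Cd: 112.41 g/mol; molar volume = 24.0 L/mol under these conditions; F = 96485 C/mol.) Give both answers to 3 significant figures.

Q = 0.824 × 922 = 759.7 C; n(e⁻) = 759.7 / 96485 = 0.007874 mol
Cathode: Cd²⁺ + 2e⁻ → Cd → n(Cd) = 0.007874/2 = 0.003937 mol → 0.443 g
Anode: 2Cl⁻ → Cl₂ + 2e⁻ → n(Cl₂) = 0.007874/2 = 0.003937 mol → 0.0945 L

0.443 g Cd; 0.0945 L Cl₂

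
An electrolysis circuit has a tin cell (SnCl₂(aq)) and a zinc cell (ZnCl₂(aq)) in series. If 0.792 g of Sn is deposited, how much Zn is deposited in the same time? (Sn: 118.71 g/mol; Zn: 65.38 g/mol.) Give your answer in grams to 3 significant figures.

0.436 g

n(Sn) = 0.792 / 118.71 = 0.006672 mol
Sn²⁺ + 2e⁻ → Sn, so n(e⁻) = 2 × 0.006672 = 0.01334 mol
Same current for the same time ⇒ same n(e⁻) = 0.01334 mol in both cells.
Zn²⁺ + 2e⁻ → Zn, so n(Zn) = 0.01334 / 2 = 0.006670 mol
m(Zn) = 0.006670 × 65.38 = 0.436 g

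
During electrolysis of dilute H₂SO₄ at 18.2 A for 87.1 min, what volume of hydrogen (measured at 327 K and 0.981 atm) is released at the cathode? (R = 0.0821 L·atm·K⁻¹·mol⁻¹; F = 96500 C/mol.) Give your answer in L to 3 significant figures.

Q = It = 18.2 × 5226 = 95110 C
Moles of electrons = 95110 / 96500 = 0.9856 mol
2H⁺ + 2e⁻ → H₂, so n(H₂) = 0.9856 / 2 = 0.4928 mol
V = nRT/P = 0.4928 × 0.0821 × 327 / 0.981 = 13.49 L

13.5 L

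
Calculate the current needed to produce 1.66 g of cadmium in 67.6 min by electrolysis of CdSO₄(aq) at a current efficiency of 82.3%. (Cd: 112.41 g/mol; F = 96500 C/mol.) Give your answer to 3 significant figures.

n(Cd) = 1.66 / 112.41 = 0.01477 mol
Cd²⁺ + 2e⁻ → Cd, so n(e⁻) = 2 × 0.01477 = 0.02954 mol
Q = 0.02954 × 96500 / 0.823 = 3464 C
I = Q / t = 3464 / 4056 s = 0.854 A

0.854 A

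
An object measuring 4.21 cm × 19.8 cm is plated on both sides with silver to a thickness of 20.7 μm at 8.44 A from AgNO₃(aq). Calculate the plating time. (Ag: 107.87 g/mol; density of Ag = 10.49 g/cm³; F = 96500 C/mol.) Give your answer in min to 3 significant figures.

Plated area = 2 × 4.21 × 19.8 = 166.7 cm²
Volume = 166.7 × 20.7×10⁻⁴ cm = 0.3451 cm³
m(Ag) = 0.3451 × 10.49 = 3.620 g
n(Ag) = 3.620 / 107.87 = 0.03356 mol; n(e⁻) = 0.03356 mol
Q = 0.03356 × 96500 = 3239 C
t = 3239 / 8.44 = 383.8 s = 6.40 min

6.40 min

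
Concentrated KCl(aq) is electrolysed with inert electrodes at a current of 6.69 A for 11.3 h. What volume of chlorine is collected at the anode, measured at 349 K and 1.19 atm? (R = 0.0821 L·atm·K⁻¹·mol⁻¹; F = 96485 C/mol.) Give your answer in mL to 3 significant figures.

Q = 6.69 A × 40680 s = 2.721×10^5 C
n(e⁻) = 2.721×10^5 / 96485 = 2.820 mol
2Cl⁻ → Cl₂ + 2e⁻, so n(Cl₂) = 2.820 / 2 = 1.410 mol
V = nRT/P = 1.410 × 0.0821 × 349 / 1.19 = 33.95 L
= 34000 mL

34000 mL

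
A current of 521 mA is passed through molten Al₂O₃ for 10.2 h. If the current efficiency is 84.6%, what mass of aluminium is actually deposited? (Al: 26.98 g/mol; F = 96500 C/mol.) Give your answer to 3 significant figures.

Q = 0.521 × 36720 = 19130 C
n(e⁻) = 19130 / 96500 = 0.1982 mol
Al³⁺ + 3e⁻ → Al, so theoretical m(Al) = 0.06607 × 26.98 = 1.783 g
Actual mass = 84.6% × 1.783 = 1.51 g

1.51 g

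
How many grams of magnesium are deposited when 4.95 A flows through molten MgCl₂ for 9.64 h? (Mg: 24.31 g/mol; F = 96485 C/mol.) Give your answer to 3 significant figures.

Q = 4.95 A × 34704 s = 1.718×10^5 C
n(e⁻) = Q/F = 1.718×10^5/96485 = 1.781 mol
Mg²⁺ + 2e⁻ → Mg, so n(Mg) = 1.781 / 2 = 0.8905 mol
m = 0.8905 × 24.31 = 21.6 g

21.6 g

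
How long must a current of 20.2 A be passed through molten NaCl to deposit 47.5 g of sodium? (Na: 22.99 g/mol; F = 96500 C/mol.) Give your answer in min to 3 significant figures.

165 min

n(Na) = 47.5 / 22.99 = 2.066 mol
Na⁺ + e⁻ → Na, so n(e⁻) = 2.066 mol
Q = 2.066 × 96500 = 1.994×10^5 C
t = Q / I = 1.994×10^5 / 20.2 = 9871 s = 165 min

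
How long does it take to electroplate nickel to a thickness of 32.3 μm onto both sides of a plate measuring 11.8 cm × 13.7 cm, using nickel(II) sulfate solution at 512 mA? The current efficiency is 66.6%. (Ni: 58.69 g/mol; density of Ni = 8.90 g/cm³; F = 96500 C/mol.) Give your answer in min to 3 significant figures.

1490 min

Plated area = 2 × 11.8 × 13.7 = 323.3 cm²
Volume = 323.3 × 32.3×10⁻⁴ cm = 1.044 cm³
m(Ni) = 1.044 × 8.90 = 9.292 g
n(Ni) = 9.292 / 58.69 = 0.1583 mol; n(e⁻) = 2 × 0.1583 = 0.3166 mol
Q = 0.3166 × 96500 / 0.666 = 45870 C
t = 45870 / 0.512 = 89590 s = 1490 min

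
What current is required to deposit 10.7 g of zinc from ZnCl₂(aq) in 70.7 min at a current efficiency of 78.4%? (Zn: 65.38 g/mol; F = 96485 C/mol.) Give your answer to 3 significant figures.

9.50 A

n(Zn) = 10.7 / 65.38 = 0.1637 mol
Zn²⁺ + 2e⁻ → Zn, so n(e⁻) = 2 × 0.1637 = 0.3274 mol
Q = 0.3274 × 96485 / 0.784 = 40290 C
I = Q / t = 40290 / 4242 s = 9.50 A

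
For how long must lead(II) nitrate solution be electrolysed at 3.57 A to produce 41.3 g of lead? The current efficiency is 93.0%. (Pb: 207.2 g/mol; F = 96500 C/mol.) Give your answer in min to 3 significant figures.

n(Pb) = 41.3 / 207.2 = 0.1993 mol
Pb²⁺ + 2e⁻ → Pb, so n(e⁻) = 2 × 0.1993 = 0.3986 mol
Q = 0.3986 × 96500 / 0.930 = 41360 C
t = Q / I = 41360 / 3.57 = 11590 s = 193 min

193 min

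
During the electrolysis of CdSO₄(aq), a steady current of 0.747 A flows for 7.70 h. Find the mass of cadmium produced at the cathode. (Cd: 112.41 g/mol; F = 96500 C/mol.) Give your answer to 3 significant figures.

12.1 g

Q = 0.747 A × 27720 s = 20710 C
n(e⁻) = 20710 / 96500 = 0.2146 mol
Cd²⁺ + 2e⁻ → Cd, so n(Cd) = 0.2146 / 2 = 0.1073 mol
m = 0.1073 × 112.41 = 12.1 g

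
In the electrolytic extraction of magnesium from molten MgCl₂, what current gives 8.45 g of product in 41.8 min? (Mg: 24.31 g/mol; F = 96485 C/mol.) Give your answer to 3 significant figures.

26.7 A

n(Mg) = 8.45 / 24.31 = 0.3476 mol
Mg²⁺ + 2e⁻ → Mg, so n(e⁻) = 2 × 0.3476 = 0.6952 mol
Q = 0.6952 × 96485 = 67080 C
I = Q / t = 67080 / 2508 s = 26.7 A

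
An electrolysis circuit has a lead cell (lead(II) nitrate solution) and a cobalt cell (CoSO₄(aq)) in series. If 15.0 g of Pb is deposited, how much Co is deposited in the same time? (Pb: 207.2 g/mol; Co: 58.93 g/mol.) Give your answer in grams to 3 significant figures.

4.27 g

n(Pb) = 15.0 / 207.2 = 0.07239 mol
Pb²⁺ + 2e⁻ → Pb, so n(e⁻) = 2 × 0.07239 = 0.1448 mol
Same current for the same time ⇒ same n(e⁻) = 0.1448 mol in both cells.
Co²⁺ + 2e⁻ → Co, so n(Co) = 0.1448 / 2 = 0.07240 mol
m(Co) = 0.07240 × 58.93 = 4.27 g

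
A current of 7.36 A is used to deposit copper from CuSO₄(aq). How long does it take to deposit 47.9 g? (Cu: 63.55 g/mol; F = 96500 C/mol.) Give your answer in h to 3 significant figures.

n(Cu) = 47.9 / 63.55 = 0.7537 mol
Cu²⁺ + 2e⁻ → Cu, so n(e⁻) = 2 × 0.7537 = 1.507 mol
Q = 1.507 × 96500 = 1.454×10^5 C
t = Q / I = 1.454×10^5 / 7.36 = 19760 s = 5.49 h

5.49 h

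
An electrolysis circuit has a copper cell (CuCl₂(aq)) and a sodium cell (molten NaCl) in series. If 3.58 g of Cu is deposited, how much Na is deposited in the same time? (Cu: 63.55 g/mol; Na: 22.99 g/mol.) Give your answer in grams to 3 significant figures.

n(Cu) = 3.58 / 63.55 = 0.05633 mol
Cu²⁺ + 2e⁻ → Cu, so n(e⁻) = 2 × 0.05633 = 0.1127 mol
Same current for the same time ⇒ same n(e⁻) = 0.1127 mol in both cells.
Na⁺ + e⁻ → Na, so n(Na) = 0.1127 mol
m(Na) = 0.1127 × 22.99 = 2.59 g

2.59 g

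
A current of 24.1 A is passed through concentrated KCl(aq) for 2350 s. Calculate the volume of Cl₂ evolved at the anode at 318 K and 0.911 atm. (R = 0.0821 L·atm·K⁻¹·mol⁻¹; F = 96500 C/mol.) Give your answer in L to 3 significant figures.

8.41 L

Charge passed = 24.1 × 2350 = 56640 C
Moles of electrons = 56640 / 96500 = 0.5869 mol
2Cl⁻ → Cl₂ + 2e⁻, so n(Cl₂) = 0.5869 / 2 = 0.2935 mol
V = nRT/P = 0.2935 × 0.0821 × 318 / 0.911 = 8.411 L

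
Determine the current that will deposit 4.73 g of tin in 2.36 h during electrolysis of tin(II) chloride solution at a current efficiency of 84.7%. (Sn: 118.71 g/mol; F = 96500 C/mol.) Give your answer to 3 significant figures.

n(Sn) = 4.73 / 118.71 = 0.03985 mol
Sn²⁺ + 2e⁻ → Sn, so n(e⁻) = 2 × 0.03985 = 0.07970 mol
Q = 0.07970 × 96500 / 0.847 = 9080 C
I = Q / t = 9080 / 8496 s = 1.07 A

1.07 A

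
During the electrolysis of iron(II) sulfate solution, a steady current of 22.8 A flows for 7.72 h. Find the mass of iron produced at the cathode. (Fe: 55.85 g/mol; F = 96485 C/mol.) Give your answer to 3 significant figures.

183 g

Q = It = 22.8 × 27792 = 6.337×10^5 C
n(e⁻) = Q/F = 6.337×10^5/96485 = 6.568 mol
Fe²⁺ + 2e⁻ → Fe, so n(Fe) = 6.568 / 2 = 3.284 mol
m = 3.284 × 55.85 = 183 g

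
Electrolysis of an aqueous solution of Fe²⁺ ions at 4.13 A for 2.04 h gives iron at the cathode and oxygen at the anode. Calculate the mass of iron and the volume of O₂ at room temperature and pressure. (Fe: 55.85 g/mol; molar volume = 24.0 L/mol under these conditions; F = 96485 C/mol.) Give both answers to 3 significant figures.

Q = 4.13 × 7344 = 30330 C; n(e⁻) = 30330 / 96485 = 0.3143 mol
Cathode: Fe²⁺ + 2e⁻ → Fe → n(Fe) = 0.3143/2 = 0.1572 mol → 8.78 g
Anode: 2H₂O → O₂ + 4H⁺ + 4e⁻ → n(O₂) = 0.3143/4 = 0.07858 mol → 1.89 L

8.78 g Fe; 1.89 L O₂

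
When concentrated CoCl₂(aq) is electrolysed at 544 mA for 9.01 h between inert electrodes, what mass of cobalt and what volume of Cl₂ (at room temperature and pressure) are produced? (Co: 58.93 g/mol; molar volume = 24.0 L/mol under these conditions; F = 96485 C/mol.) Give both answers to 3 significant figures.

Q = 0.544 × 32436 = 17650 C; n(e⁻) = 17650 / 96485 = 0.1829 mol
Cathode: Co²⁺ + 2e⁻ → Co → n(Co) = 0.1829/2 = 0.09145 mol → 5.39 g
Anode: 2Cl⁻ → Cl₂ + 2e⁻ → n(Cl₂) = 0.1829/2 = 0.09145 mol → 2.19 L

5.39 g Co; 2.19 L Cl₂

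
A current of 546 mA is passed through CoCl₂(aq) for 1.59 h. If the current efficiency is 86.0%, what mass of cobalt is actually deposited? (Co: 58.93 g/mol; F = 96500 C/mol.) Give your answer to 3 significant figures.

0.821 g

Q = 0.546 × 5724 = 3125 C
n(e⁻) = 3125 / 96500 = 0.03238 mol
Co²⁺ + 2e⁻ → Co, so theoretical m(Co) = 0.01619 × 58.93 = 0.9541 g
Actual mass = 86.0% × 0.9541 = 0.821 g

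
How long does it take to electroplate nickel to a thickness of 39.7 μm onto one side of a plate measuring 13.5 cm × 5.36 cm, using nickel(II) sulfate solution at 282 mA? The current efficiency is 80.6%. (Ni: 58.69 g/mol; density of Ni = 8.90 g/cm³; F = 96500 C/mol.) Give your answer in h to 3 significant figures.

Plated area = 13.5 × 5.36 = 72.36 cm²
Volume = 72.36 × 39.7×10⁻⁴ cm = 0.2873 cm³
m(Ni) = 0.2873 × 8.90 = 2.557 g
n(Ni) = 2.557 / 58.69 = 0.04357 mol; n(e⁻) = 2 × 0.04357 = 0.08714 mol
Q = 0.08714 × 96500 / 0.806 = 10430 C
t = 10430 / 0.282 = 36990 s = 10.3 h

10.3 h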